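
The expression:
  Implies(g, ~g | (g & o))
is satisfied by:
  {o: True, g: False}
  {g: False, o: False}
  {g: True, o: True}


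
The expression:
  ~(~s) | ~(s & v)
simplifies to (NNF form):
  True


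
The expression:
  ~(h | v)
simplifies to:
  ~h & ~v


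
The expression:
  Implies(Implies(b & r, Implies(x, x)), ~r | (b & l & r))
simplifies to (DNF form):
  ~r | (b & l)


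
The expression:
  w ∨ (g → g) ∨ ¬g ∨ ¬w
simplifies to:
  True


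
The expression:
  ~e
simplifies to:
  ~e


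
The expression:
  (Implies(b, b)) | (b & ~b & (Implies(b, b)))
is always true.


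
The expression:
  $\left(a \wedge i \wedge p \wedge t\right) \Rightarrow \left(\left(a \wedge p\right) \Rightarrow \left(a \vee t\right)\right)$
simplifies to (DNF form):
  $\text{True}$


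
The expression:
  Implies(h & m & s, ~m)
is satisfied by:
  {s: False, m: False, h: False}
  {h: True, s: False, m: False}
  {m: True, s: False, h: False}
  {h: True, m: True, s: False}
  {s: True, h: False, m: False}
  {h: True, s: True, m: False}
  {m: True, s: True, h: False}


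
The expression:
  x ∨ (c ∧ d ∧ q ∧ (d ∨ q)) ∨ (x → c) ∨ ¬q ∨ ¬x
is always true.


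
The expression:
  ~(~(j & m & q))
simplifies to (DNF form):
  j & m & q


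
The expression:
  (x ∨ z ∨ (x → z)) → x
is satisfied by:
  {x: True}


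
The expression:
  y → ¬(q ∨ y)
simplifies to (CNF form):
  ¬y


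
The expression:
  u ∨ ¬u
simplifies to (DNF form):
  True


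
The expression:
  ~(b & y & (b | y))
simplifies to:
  ~b | ~y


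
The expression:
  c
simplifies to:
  c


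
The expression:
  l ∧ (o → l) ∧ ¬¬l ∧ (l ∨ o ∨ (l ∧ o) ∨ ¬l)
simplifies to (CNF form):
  l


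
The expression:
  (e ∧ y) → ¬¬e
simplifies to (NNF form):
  True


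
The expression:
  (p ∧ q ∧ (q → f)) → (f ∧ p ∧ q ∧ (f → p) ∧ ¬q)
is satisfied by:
  {p: False, q: False, f: False}
  {f: True, p: False, q: False}
  {q: True, p: False, f: False}
  {f: True, q: True, p: False}
  {p: True, f: False, q: False}
  {f: True, p: True, q: False}
  {q: True, p: True, f: False}


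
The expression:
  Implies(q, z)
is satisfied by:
  {z: True, q: False}
  {q: False, z: False}
  {q: True, z: True}


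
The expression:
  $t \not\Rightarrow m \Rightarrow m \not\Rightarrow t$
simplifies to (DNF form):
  $m \vee \neg t$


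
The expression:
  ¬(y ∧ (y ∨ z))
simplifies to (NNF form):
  ¬y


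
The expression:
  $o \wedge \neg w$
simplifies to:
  $o \wedge \neg w$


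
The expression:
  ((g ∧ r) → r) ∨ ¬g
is always true.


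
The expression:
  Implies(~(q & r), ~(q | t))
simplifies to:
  (q & r) | (~q & ~t)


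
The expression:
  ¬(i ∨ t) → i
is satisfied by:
  {i: True, t: True}
  {i: True, t: False}
  {t: True, i: False}


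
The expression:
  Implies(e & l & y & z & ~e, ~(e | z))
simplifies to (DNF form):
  True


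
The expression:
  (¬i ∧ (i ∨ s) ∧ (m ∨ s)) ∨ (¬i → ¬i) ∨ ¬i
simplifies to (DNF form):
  True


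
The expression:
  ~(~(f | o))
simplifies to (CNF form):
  f | o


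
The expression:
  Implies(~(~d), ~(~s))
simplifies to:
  s | ~d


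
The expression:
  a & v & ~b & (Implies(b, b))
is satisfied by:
  {a: True, v: True, b: False}


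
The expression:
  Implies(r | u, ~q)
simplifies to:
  ~q | (~r & ~u)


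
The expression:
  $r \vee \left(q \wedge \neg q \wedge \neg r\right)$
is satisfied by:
  {r: True}


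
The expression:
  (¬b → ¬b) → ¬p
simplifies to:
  ¬p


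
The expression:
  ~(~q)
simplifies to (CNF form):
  q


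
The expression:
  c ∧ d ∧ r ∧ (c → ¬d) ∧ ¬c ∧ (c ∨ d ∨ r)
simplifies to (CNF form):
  False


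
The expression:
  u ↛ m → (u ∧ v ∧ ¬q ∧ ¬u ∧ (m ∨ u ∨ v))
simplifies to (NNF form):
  m ∨ ¬u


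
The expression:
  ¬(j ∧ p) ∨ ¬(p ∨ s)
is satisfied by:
  {p: False, j: False}
  {j: True, p: False}
  {p: True, j: False}


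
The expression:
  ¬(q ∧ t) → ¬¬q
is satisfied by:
  {q: True}


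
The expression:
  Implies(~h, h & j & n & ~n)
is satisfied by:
  {h: True}


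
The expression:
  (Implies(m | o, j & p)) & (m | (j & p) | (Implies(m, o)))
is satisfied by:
  {p: True, j: True, m: False, o: False}
  {p: True, j: False, m: False, o: False}
  {j: True, p: False, m: False, o: False}
  {p: False, j: False, m: False, o: False}
  {o: True, p: True, j: True, m: False}
  {p: True, m: True, j: True, o: False}
  {o: True, p: True, m: True, j: True}


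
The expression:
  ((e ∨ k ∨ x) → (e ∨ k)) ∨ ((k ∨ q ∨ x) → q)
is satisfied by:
  {k: True, q: True, e: True, x: False}
  {k: True, q: True, e: False, x: False}
  {k: True, e: True, q: False, x: False}
  {k: True, e: False, q: False, x: False}
  {q: True, e: True, k: False, x: False}
  {q: True, k: False, e: False, x: False}
  {q: False, e: True, k: False, x: False}
  {q: False, k: False, e: False, x: False}
  {k: True, x: True, q: True, e: True}
  {k: True, x: True, q: True, e: False}
  {k: True, x: True, e: True, q: False}
  {k: True, x: True, e: False, q: False}
  {x: True, q: True, e: True, k: False}
  {x: True, q: True, e: False, k: False}
  {x: True, e: True, q: False, k: False}


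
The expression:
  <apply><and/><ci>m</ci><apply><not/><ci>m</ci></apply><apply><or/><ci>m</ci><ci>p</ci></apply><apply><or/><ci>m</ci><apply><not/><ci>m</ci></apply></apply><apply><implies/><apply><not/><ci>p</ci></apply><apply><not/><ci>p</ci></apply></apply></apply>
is never true.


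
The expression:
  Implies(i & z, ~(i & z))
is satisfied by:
  {z: False, i: False}
  {i: True, z: False}
  {z: True, i: False}


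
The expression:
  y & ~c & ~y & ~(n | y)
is never true.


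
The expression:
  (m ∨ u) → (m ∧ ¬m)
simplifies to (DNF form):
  ¬m ∧ ¬u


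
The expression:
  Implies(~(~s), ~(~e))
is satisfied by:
  {e: True, s: False}
  {s: False, e: False}
  {s: True, e: True}


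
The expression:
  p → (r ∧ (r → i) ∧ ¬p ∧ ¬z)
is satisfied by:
  {p: False}


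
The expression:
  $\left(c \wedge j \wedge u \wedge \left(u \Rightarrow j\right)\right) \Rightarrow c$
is always true.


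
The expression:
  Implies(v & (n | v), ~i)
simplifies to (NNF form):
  ~i | ~v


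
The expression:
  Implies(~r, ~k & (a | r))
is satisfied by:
  {r: True, a: True, k: False}
  {r: True, a: False, k: False}
  {r: True, k: True, a: True}
  {r: True, k: True, a: False}
  {a: True, k: False, r: False}


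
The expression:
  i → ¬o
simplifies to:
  ¬i ∨ ¬o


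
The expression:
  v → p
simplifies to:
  p ∨ ¬v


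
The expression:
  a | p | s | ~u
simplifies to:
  a | p | s | ~u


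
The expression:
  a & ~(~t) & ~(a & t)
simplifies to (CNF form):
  False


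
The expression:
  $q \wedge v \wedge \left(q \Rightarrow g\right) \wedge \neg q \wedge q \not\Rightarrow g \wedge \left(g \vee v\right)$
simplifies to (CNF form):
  $\text{False}$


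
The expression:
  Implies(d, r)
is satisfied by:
  {r: True, d: False}
  {d: False, r: False}
  {d: True, r: True}


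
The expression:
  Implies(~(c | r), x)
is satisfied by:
  {r: True, x: True, c: True}
  {r: True, x: True, c: False}
  {r: True, c: True, x: False}
  {r: True, c: False, x: False}
  {x: True, c: True, r: False}
  {x: True, c: False, r: False}
  {c: True, x: False, r: False}


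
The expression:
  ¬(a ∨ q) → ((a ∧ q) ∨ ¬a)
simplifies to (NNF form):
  True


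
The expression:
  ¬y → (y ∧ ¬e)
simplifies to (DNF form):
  y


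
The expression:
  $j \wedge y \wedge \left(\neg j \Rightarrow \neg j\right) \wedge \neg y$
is never true.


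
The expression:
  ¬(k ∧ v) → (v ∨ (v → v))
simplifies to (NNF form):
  True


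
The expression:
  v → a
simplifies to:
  a ∨ ¬v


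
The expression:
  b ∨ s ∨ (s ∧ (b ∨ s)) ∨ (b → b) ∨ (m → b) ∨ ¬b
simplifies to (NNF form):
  True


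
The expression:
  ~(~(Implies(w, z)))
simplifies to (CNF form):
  z | ~w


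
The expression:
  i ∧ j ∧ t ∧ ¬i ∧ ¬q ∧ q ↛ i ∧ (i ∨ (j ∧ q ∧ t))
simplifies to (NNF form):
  False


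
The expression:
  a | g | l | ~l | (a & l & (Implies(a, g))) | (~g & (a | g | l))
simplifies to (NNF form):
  True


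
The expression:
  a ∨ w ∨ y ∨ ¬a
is always true.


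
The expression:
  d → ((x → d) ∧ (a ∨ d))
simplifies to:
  True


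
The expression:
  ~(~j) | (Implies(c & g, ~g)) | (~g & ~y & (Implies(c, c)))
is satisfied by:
  {j: True, c: False, g: False}
  {j: False, c: False, g: False}
  {g: True, j: True, c: False}
  {g: True, j: False, c: False}
  {c: True, j: True, g: False}
  {c: True, j: False, g: False}
  {c: True, g: True, j: True}


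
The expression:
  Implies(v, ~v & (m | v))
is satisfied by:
  {v: False}


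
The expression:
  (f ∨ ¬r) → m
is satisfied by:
  {r: True, m: True, f: False}
  {m: True, f: False, r: False}
  {r: True, m: True, f: True}
  {m: True, f: True, r: False}
  {r: True, f: False, m: False}


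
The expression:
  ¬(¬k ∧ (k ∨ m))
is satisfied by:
  {k: True, m: False}
  {m: False, k: False}
  {m: True, k: True}


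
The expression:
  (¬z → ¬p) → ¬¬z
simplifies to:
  p ∨ z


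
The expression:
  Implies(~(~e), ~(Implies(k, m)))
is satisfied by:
  {k: True, e: False, m: False}
  {k: False, e: False, m: False}
  {m: True, k: True, e: False}
  {m: True, k: False, e: False}
  {e: True, k: True, m: False}


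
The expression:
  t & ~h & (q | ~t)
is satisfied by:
  {t: True, q: True, h: False}


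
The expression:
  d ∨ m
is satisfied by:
  {d: True, m: True}
  {d: True, m: False}
  {m: True, d: False}


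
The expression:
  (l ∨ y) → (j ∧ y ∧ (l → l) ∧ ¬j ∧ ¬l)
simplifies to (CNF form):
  ¬l ∧ ¬y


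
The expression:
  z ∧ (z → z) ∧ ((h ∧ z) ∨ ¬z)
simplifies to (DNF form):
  h ∧ z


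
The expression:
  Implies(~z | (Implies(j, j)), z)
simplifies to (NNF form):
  z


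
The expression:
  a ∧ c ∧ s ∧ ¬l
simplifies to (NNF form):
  a ∧ c ∧ s ∧ ¬l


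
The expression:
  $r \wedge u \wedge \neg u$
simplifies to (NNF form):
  $\text{False}$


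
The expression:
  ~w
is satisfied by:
  {w: False}


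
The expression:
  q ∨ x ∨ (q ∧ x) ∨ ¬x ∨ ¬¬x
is always true.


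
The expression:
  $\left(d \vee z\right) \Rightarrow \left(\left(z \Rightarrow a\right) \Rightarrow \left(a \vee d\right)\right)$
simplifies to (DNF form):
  $\text{True}$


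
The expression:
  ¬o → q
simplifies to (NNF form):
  o ∨ q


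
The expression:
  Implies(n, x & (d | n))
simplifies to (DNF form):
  x | ~n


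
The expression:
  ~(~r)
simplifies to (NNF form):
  r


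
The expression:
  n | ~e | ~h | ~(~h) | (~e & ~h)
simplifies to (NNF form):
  True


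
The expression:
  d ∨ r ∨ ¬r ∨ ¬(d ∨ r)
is always true.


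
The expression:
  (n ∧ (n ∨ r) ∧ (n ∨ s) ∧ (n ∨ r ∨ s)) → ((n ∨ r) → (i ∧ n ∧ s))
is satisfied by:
  {s: True, i: True, n: False}
  {s: True, i: False, n: False}
  {i: True, s: False, n: False}
  {s: False, i: False, n: False}
  {n: True, s: True, i: True}


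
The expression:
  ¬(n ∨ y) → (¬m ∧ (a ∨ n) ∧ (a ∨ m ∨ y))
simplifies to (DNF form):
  n ∨ y ∨ (a ∧ ¬m)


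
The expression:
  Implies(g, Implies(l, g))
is always true.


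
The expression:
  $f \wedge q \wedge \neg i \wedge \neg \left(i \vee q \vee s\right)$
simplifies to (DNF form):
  $\text{False}$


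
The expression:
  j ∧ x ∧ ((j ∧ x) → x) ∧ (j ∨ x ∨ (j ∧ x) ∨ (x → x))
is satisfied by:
  {j: True, x: True}


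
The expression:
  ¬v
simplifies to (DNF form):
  ¬v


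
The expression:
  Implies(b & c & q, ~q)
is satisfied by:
  {c: False, q: False, b: False}
  {b: True, c: False, q: False}
  {q: True, c: False, b: False}
  {b: True, q: True, c: False}
  {c: True, b: False, q: False}
  {b: True, c: True, q: False}
  {q: True, c: True, b: False}


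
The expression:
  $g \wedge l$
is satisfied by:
  {g: True, l: True}


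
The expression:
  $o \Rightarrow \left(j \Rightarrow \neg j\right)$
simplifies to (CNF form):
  $\neg j \vee \neg o$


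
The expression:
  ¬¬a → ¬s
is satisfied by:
  {s: False, a: False}
  {a: True, s: False}
  {s: True, a: False}


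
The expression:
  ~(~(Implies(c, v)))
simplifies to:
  v | ~c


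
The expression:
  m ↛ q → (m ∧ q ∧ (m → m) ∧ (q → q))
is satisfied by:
  {q: True, m: False}
  {m: False, q: False}
  {m: True, q: True}


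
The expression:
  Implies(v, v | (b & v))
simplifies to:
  True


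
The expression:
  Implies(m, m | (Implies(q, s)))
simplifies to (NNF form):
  True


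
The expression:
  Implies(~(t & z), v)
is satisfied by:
  {z: True, v: True, t: True}
  {z: True, v: True, t: False}
  {v: True, t: True, z: False}
  {v: True, t: False, z: False}
  {z: True, t: True, v: False}


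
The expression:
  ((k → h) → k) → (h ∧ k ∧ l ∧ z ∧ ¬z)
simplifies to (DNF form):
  ¬k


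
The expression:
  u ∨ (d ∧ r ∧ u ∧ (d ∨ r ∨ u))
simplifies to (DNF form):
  u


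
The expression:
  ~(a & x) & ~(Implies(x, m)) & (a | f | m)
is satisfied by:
  {x: True, f: True, a: False, m: False}


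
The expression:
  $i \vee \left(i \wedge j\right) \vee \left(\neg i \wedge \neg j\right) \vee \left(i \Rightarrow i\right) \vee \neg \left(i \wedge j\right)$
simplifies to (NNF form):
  $\text{True}$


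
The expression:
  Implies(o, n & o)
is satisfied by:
  {n: True, o: False}
  {o: False, n: False}
  {o: True, n: True}


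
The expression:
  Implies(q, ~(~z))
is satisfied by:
  {z: True, q: False}
  {q: False, z: False}
  {q: True, z: True}


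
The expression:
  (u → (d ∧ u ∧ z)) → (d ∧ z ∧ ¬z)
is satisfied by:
  {u: True, z: False, d: False}
  {d: True, u: True, z: False}
  {z: True, u: True, d: False}


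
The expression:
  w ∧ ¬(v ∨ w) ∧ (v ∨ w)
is never true.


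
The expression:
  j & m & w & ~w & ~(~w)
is never true.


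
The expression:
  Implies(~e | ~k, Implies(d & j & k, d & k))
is always true.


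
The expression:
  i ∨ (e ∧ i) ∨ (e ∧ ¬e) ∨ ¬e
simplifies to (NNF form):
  i ∨ ¬e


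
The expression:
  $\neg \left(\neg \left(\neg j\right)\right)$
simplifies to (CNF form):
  $\neg j$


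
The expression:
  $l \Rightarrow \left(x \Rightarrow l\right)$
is always true.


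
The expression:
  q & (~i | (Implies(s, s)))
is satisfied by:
  {q: True}


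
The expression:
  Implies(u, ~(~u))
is always true.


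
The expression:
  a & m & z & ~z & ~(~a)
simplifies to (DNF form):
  False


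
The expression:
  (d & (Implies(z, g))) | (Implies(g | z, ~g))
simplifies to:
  d | ~g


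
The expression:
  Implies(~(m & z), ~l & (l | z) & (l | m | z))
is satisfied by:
  {z: True, m: True, l: False}
  {z: True, l: False, m: False}
  {z: True, m: True, l: True}


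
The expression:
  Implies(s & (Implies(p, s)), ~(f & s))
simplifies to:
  ~f | ~s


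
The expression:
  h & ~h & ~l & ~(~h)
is never true.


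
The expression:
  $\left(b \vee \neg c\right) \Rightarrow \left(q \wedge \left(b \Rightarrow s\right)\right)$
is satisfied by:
  {q: True, c: True, s: True, b: False}
  {q: True, c: True, b: False, s: False}
  {q: True, s: True, b: False, c: False}
  {q: True, b: False, s: False, c: False}
  {c: True, s: True, b: False, q: False}
  {c: True, b: False, s: False, q: False}
  {c: True, q: True, b: True, s: True}
  {q: True, b: True, s: True, c: False}


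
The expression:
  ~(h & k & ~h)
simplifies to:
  True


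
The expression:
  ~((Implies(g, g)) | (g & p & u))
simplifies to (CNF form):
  False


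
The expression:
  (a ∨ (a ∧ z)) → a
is always true.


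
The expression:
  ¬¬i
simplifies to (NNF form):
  i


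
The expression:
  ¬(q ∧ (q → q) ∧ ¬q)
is always true.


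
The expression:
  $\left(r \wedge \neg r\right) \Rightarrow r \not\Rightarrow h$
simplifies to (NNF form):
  $\text{True}$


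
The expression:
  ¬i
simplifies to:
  ¬i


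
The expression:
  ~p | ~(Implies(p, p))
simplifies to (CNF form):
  ~p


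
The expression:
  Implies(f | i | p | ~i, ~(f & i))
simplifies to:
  ~f | ~i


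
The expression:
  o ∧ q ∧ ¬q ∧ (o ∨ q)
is never true.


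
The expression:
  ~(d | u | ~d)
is never true.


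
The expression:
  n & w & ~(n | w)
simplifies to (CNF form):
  False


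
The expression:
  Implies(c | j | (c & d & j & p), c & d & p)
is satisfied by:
  {d: True, p: True, j: False, c: False}
  {d: True, j: False, p: False, c: False}
  {p: True, d: False, j: False, c: False}
  {d: False, j: False, p: False, c: False}
  {d: True, c: True, p: True, j: False}
  {d: True, c: True, p: True, j: True}


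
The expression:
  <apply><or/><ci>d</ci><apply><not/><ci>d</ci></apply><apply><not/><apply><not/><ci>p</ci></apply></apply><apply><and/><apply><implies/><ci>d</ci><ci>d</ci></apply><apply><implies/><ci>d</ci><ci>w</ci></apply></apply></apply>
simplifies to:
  <true/>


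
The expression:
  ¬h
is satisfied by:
  {h: False}


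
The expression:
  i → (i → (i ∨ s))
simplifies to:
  True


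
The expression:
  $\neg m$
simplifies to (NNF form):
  $\neg m$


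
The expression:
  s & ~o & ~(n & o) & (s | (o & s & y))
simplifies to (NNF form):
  s & ~o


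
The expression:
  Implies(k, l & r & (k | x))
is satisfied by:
  {l: True, r: True, k: False}
  {l: True, r: False, k: False}
  {r: True, l: False, k: False}
  {l: False, r: False, k: False}
  {l: True, k: True, r: True}


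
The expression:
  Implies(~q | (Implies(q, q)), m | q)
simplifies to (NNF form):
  m | q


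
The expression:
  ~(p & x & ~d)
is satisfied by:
  {d: True, p: False, x: False}
  {p: False, x: False, d: False}
  {x: True, d: True, p: False}
  {x: True, p: False, d: False}
  {d: True, p: True, x: False}
  {p: True, d: False, x: False}
  {x: True, p: True, d: True}


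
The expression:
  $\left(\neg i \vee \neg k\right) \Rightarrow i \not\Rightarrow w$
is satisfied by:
  {i: True, k: True, w: False}
  {i: True, w: False, k: False}
  {i: True, k: True, w: True}


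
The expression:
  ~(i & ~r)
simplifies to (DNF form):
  r | ~i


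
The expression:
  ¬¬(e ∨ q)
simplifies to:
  e ∨ q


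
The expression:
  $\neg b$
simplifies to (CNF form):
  $\neg b$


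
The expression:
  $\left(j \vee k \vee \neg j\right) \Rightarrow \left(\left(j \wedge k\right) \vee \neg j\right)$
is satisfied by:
  {k: True, j: False}
  {j: False, k: False}
  {j: True, k: True}


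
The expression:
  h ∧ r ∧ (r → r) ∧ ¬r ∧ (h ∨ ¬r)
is never true.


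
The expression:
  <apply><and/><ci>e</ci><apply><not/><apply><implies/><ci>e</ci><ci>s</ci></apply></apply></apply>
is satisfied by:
  {e: True, s: False}


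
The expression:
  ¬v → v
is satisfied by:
  {v: True}


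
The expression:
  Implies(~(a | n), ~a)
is always true.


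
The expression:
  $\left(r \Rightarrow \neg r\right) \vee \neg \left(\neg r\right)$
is always true.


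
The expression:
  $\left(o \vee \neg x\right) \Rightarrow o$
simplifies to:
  $o \vee x$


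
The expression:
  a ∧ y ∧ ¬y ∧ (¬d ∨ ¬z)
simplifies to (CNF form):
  False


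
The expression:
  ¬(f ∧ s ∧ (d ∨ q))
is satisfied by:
  {q: False, s: False, f: False, d: False}
  {d: True, q: False, s: False, f: False}
  {q: True, d: False, s: False, f: False}
  {d: True, q: True, s: False, f: False}
  {f: True, d: False, q: False, s: False}
  {f: True, d: True, q: False, s: False}
  {f: True, q: True, d: False, s: False}
  {f: True, d: True, q: True, s: False}
  {s: True, f: False, q: False, d: False}
  {s: True, d: True, f: False, q: False}
  {s: True, q: True, f: False, d: False}
  {d: True, s: True, q: True, f: False}
  {s: True, f: True, d: False, q: False}


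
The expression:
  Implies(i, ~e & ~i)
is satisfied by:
  {i: False}


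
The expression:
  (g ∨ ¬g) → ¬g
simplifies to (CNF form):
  ¬g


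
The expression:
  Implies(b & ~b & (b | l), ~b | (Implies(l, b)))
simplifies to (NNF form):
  True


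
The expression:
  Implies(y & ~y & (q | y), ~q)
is always true.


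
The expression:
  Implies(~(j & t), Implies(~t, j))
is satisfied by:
  {t: True, j: True}
  {t: True, j: False}
  {j: True, t: False}


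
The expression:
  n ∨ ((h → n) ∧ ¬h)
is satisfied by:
  {n: True, h: False}
  {h: False, n: False}
  {h: True, n: True}


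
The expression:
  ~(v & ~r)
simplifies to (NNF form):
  r | ~v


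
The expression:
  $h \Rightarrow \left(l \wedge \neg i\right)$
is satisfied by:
  {l: True, i: False, h: False}
  {i: False, h: False, l: False}
  {l: True, i: True, h: False}
  {i: True, l: False, h: False}
  {h: True, l: True, i: False}


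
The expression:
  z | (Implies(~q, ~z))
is always true.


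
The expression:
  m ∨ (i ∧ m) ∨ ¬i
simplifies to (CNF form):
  m ∨ ¬i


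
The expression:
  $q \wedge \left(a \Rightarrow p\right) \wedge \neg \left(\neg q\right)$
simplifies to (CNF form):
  $q \wedge \left(p \vee \neg a\right)$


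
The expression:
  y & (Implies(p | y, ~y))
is never true.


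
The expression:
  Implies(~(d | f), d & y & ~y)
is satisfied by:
  {d: True, f: True}
  {d: True, f: False}
  {f: True, d: False}


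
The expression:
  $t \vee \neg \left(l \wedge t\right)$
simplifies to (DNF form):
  $\text{True}$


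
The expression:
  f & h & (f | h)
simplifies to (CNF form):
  f & h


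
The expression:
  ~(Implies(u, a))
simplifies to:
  u & ~a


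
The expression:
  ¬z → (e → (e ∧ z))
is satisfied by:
  {z: True, e: False}
  {e: False, z: False}
  {e: True, z: True}


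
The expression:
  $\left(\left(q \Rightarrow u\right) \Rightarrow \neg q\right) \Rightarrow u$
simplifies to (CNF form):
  $u$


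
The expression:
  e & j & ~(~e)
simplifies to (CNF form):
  e & j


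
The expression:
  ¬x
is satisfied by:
  {x: False}


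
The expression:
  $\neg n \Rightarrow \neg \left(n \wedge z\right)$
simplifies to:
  $\text{True}$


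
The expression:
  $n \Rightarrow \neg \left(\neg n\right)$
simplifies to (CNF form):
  $\text{True}$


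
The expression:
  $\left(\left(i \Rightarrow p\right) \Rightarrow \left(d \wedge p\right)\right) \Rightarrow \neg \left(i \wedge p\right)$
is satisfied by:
  {p: False, d: False, i: False}
  {i: True, p: False, d: False}
  {d: True, p: False, i: False}
  {i: True, d: True, p: False}
  {p: True, i: False, d: False}
  {i: True, p: True, d: False}
  {d: True, p: True, i: False}


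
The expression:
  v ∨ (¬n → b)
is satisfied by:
  {n: True, b: True, v: True}
  {n: True, b: True, v: False}
  {n: True, v: True, b: False}
  {n: True, v: False, b: False}
  {b: True, v: True, n: False}
  {b: True, v: False, n: False}
  {v: True, b: False, n: False}


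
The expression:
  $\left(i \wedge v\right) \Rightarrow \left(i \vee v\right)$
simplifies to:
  $\text{True}$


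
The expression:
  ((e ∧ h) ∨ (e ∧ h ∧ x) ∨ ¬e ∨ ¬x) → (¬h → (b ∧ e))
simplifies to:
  h ∨ (b ∧ e) ∨ (e ∧ x)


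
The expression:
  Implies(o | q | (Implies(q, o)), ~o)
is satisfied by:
  {o: False}


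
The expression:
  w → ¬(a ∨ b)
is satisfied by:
  {b: False, w: False, a: False}
  {a: True, b: False, w: False}
  {b: True, a: False, w: False}
  {a: True, b: True, w: False}
  {w: True, a: False, b: False}


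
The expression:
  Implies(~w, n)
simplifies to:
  n | w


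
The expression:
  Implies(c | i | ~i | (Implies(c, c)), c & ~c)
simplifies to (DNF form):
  False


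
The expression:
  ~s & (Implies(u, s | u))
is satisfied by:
  {s: False}


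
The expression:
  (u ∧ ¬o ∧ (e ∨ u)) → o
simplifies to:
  o ∨ ¬u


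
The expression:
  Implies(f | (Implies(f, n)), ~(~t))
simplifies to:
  t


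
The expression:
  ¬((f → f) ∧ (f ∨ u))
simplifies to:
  ¬f ∧ ¬u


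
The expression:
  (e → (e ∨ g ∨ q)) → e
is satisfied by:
  {e: True}


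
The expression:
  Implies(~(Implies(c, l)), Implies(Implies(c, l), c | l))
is always true.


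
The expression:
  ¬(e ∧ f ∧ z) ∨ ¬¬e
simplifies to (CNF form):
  True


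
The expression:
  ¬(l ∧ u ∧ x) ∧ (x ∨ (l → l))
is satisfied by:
  {l: False, u: False, x: False}
  {x: True, l: False, u: False}
  {u: True, l: False, x: False}
  {x: True, u: True, l: False}
  {l: True, x: False, u: False}
  {x: True, l: True, u: False}
  {u: True, l: True, x: False}


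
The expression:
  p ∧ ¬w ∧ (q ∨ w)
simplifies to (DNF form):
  p ∧ q ∧ ¬w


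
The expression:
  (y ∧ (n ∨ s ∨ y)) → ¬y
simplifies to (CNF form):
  ¬y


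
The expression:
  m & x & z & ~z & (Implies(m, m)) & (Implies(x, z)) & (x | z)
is never true.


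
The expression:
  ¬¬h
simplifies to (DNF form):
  h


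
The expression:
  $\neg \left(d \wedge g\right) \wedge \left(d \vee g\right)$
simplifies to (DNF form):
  $\left(d \wedge \neg g\right) \vee \left(g \wedge \neg d\right)$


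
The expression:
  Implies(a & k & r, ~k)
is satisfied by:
  {k: False, a: False, r: False}
  {r: True, k: False, a: False}
  {a: True, k: False, r: False}
  {r: True, a: True, k: False}
  {k: True, r: False, a: False}
  {r: True, k: True, a: False}
  {a: True, k: True, r: False}


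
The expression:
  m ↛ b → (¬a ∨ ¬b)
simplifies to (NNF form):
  True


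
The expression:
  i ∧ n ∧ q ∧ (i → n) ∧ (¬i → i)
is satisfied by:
  {i: True, q: True, n: True}


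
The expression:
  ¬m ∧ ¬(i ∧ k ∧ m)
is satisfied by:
  {m: False}


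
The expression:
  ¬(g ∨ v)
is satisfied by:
  {g: False, v: False}


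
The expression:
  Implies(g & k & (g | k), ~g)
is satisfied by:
  {g: False, k: False}
  {k: True, g: False}
  {g: True, k: False}


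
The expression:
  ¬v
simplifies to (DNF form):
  ¬v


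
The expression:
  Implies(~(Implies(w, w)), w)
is always true.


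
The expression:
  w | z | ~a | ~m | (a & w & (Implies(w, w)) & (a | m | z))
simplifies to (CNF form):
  w | z | ~a | ~m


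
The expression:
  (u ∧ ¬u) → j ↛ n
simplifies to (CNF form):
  True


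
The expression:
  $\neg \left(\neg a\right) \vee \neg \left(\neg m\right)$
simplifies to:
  $a \vee m$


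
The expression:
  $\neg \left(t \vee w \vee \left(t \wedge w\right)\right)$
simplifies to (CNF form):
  $\neg t \wedge \neg w$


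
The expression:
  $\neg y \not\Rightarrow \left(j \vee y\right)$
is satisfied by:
  {y: False, j: False}


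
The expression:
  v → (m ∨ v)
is always true.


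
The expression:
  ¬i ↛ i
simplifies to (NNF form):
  True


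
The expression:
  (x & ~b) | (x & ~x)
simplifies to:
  x & ~b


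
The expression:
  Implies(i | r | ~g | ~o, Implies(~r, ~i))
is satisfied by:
  {r: True, i: False}
  {i: False, r: False}
  {i: True, r: True}


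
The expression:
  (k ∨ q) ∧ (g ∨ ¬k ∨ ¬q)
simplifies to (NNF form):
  (g ∧ q) ∨ (k ∧ ¬q) ∨ (q ∧ ¬k)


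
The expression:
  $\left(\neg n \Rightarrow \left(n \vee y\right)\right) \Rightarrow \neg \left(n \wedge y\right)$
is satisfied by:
  {y: False, n: False}
  {n: True, y: False}
  {y: True, n: False}


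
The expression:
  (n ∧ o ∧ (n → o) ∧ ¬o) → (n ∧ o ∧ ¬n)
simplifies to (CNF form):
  True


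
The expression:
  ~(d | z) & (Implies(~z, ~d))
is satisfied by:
  {d: False, z: False}


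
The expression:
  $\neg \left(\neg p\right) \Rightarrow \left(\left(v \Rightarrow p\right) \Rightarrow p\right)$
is always true.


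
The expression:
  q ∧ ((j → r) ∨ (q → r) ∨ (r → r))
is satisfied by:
  {q: True}


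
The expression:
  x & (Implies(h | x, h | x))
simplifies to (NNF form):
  x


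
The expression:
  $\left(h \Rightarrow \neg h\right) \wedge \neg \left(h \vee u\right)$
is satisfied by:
  {u: False, h: False}


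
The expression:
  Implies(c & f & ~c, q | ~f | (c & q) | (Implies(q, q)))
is always true.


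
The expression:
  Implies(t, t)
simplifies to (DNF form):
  True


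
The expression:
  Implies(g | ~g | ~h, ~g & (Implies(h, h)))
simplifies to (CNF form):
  ~g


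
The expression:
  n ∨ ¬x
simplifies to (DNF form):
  n ∨ ¬x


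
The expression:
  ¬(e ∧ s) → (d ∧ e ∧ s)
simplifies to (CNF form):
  e ∧ s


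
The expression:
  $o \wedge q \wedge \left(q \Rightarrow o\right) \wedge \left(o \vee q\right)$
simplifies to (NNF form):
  $o \wedge q$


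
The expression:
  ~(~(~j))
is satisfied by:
  {j: False}


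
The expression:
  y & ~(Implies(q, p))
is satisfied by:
  {y: True, q: True, p: False}


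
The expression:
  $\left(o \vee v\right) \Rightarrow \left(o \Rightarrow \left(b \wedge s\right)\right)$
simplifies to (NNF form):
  $\left(b \wedge s\right) \vee \neg o$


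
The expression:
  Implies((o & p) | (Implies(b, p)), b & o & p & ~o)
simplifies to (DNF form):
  b & ~p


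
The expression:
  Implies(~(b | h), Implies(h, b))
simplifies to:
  True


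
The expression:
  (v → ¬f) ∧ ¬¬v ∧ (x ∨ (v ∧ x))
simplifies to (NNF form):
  v ∧ x ∧ ¬f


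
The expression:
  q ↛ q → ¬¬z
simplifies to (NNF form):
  True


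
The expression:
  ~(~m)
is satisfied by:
  {m: True}


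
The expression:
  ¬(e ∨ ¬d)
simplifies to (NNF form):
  d ∧ ¬e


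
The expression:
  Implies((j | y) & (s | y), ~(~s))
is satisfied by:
  {s: True, y: False}
  {y: False, s: False}
  {y: True, s: True}


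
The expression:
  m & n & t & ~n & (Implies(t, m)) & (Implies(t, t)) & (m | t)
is never true.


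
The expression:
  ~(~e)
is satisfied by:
  {e: True}


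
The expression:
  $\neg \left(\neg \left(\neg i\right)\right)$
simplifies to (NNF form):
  $\neg i$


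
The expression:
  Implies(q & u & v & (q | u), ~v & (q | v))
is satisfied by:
  {u: False, v: False, q: False}
  {q: True, u: False, v: False}
  {v: True, u: False, q: False}
  {q: True, v: True, u: False}
  {u: True, q: False, v: False}
  {q: True, u: True, v: False}
  {v: True, u: True, q: False}


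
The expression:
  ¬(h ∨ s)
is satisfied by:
  {h: False, s: False}


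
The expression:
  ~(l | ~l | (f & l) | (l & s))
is never true.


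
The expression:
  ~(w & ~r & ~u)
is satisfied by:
  {r: True, u: True, w: False}
  {r: True, w: False, u: False}
  {u: True, w: False, r: False}
  {u: False, w: False, r: False}
  {r: True, u: True, w: True}
  {r: True, w: True, u: False}
  {u: True, w: True, r: False}


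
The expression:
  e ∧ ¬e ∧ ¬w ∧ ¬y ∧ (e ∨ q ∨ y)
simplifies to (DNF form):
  False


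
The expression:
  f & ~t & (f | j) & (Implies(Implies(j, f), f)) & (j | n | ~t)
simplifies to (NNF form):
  f & ~t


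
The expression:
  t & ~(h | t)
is never true.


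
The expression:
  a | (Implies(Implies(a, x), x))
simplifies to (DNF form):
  a | x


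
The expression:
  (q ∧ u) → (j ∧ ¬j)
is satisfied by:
  {u: False, q: False}
  {q: True, u: False}
  {u: True, q: False}


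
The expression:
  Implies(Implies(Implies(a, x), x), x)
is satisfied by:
  {x: True, a: False}
  {a: False, x: False}
  {a: True, x: True}


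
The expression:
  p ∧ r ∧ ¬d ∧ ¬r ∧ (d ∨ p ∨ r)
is never true.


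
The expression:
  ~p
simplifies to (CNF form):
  ~p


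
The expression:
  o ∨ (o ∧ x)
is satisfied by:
  {o: True}


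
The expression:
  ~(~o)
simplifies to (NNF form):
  o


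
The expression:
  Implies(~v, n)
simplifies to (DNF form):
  n | v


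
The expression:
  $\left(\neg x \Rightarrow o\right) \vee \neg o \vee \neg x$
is always true.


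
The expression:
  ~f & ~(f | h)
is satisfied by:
  {h: False, f: False}


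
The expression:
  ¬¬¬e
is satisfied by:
  {e: False}


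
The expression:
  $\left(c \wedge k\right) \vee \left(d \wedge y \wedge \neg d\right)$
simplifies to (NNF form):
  $c \wedge k$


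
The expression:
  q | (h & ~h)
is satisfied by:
  {q: True}


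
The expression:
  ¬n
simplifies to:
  ¬n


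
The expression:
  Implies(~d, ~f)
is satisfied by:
  {d: True, f: False}
  {f: False, d: False}
  {f: True, d: True}


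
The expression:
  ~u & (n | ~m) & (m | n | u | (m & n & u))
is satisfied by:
  {n: True, u: False}


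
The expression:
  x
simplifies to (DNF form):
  x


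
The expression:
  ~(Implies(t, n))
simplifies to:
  t & ~n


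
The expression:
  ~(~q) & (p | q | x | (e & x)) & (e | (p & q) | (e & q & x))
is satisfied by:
  {e: True, p: True, q: True}
  {e: True, q: True, p: False}
  {p: True, q: True, e: False}


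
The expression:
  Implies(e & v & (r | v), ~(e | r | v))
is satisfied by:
  {v: False, e: False}
  {e: True, v: False}
  {v: True, e: False}


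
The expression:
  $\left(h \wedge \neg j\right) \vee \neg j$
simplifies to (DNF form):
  $\neg j$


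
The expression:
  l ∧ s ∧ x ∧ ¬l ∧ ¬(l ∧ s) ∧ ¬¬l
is never true.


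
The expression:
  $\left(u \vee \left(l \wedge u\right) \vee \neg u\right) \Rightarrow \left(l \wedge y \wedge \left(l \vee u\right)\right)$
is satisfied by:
  {y: True, l: True}


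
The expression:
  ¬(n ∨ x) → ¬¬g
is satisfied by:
  {n: True, x: True, g: True}
  {n: True, x: True, g: False}
  {n: True, g: True, x: False}
  {n: True, g: False, x: False}
  {x: True, g: True, n: False}
  {x: True, g: False, n: False}
  {g: True, x: False, n: False}


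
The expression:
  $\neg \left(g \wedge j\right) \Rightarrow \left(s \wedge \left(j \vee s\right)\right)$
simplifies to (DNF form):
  $s \vee \left(g \wedge j\right)$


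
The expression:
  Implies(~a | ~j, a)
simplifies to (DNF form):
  a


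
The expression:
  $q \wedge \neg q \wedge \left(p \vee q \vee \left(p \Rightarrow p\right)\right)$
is never true.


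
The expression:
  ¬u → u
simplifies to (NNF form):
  u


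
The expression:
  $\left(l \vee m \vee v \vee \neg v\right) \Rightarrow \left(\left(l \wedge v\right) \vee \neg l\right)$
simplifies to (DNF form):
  $v \vee \neg l$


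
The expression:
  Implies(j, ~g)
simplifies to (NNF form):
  ~g | ~j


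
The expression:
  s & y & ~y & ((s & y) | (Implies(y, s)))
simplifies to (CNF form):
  False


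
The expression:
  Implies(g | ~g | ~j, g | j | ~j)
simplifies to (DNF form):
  True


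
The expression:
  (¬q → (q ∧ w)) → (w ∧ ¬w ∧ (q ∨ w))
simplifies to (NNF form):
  ¬q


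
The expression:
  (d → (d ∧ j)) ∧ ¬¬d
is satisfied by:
  {j: True, d: True}


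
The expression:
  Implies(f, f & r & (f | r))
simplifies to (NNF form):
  r | ~f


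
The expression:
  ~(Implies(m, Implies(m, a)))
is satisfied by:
  {m: True, a: False}


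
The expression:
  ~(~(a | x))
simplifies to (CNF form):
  a | x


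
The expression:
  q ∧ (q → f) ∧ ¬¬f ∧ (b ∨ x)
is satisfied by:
  {f: True, b: True, x: True, q: True}
  {f: True, b: True, q: True, x: False}
  {f: True, x: True, q: True, b: False}


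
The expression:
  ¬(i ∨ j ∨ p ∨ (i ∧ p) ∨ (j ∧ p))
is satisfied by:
  {i: False, p: False, j: False}


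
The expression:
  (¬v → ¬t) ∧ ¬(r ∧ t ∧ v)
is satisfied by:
  {v: True, r: False, t: False}
  {r: False, t: False, v: False}
  {v: True, r: True, t: False}
  {r: True, v: False, t: False}
  {t: True, v: True, r: False}


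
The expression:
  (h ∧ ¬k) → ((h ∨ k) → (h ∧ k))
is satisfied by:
  {k: True, h: False}
  {h: False, k: False}
  {h: True, k: True}


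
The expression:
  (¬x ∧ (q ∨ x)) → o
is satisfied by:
  {x: True, o: True, q: False}
  {x: True, q: False, o: False}
  {o: True, q: False, x: False}
  {o: False, q: False, x: False}
  {x: True, o: True, q: True}
  {x: True, q: True, o: False}
  {o: True, q: True, x: False}


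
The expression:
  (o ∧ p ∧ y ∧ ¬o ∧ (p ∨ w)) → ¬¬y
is always true.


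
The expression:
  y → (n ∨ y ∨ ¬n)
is always true.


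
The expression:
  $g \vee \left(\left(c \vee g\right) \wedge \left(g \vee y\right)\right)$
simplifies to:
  $g \vee \left(c \wedge y\right)$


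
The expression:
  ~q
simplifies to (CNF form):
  ~q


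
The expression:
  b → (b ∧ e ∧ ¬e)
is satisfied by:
  {b: False}


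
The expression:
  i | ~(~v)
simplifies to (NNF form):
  i | v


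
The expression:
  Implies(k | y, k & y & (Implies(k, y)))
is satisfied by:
  {k: False, y: False}
  {y: True, k: True}


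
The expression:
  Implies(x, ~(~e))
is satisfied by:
  {e: True, x: False}
  {x: False, e: False}
  {x: True, e: True}


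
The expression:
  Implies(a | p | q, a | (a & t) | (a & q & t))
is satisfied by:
  {a: True, q: False, p: False}
  {a: True, p: True, q: False}
  {a: True, q: True, p: False}
  {a: True, p: True, q: True}
  {p: False, q: False, a: False}


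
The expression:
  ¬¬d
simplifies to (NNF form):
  d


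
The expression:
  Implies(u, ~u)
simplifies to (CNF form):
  ~u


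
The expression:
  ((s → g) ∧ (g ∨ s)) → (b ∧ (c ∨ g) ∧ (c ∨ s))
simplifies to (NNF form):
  (b ∧ c) ∨ (b ∧ s) ∨ ¬g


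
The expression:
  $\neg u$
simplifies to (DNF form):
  $\neg u$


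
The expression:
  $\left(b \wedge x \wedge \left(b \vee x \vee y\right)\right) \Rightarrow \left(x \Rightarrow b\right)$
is always true.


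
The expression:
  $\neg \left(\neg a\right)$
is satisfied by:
  {a: True}


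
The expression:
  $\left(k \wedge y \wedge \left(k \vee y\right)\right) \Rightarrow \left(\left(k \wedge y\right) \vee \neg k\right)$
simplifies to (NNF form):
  $\text{True}$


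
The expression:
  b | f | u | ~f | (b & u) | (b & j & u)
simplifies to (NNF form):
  True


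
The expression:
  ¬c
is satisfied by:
  {c: False}


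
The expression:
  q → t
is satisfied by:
  {t: True, q: False}
  {q: False, t: False}
  {q: True, t: True}


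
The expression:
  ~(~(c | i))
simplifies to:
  c | i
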